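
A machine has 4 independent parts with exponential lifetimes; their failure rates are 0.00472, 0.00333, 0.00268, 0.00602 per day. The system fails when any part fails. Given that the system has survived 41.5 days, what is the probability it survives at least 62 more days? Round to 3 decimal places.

0.354

Time to first failure ~ Exp(Σλ) with Σλ = 0.01675.
By memorylessness, P(T > 41.5+62 | T > 41.5) = P(T > 62) = e^(−0.01675·62) ≈ 0.354.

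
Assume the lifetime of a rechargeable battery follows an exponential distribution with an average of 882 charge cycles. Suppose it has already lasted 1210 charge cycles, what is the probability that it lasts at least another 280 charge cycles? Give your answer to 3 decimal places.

The rate is λ = 1/882 = 0.00113379 per charge cycle.
P(X > s+t | X > s) = e^(−λ(s+t))/e^(−λs) = e^(−λt), independent of s = 1210.
P(X > 280) = e^(−0.31746) ≈ 0.728.

0.728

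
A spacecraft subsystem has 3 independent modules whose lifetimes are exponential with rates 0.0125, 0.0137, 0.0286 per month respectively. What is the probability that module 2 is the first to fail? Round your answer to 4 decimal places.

0.2500

The time to first failure is exponential with rate Σλ = 0.0125 + 0.0137 + 0.0286 = 0.0548.
P(module 2 first) = λ_2/Σλ = 0.0137/0.0548 ≈ 0.2500.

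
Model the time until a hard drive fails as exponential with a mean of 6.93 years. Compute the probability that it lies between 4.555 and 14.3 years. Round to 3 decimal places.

0.391

The rate is λ = 1/6.93 = 0.1443 per year.
P(4.555 < X < 14.3) = e^(−λ·4.555) − e^(−λ·14.3) = 0.51826 − 0.12701 ≈ 0.391.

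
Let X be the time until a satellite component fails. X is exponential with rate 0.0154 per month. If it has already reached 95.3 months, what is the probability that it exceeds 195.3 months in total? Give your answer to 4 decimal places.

0.2144

By the memoryless property, P(X > 95.3+100 | X > 95.3) = P(X > 100).
P(X > 100) = e^(−1.54) ≈ 0.2144.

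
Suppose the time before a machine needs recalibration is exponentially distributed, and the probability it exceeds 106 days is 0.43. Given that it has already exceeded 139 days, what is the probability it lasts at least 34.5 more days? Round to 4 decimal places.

From e^(−λ·106) = 0.43, λ = −ln(0.43)/106 = 0.00796198.
Memoryless: P(X > 139+34.5 | X > 139) = P(X > 34.5) = e^(−0.00796198·34.5) ≈ 0.7598.

0.7598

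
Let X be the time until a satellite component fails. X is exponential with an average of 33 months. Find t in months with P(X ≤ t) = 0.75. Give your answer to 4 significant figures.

The rate is λ = 1/33 = 0.030303 per month.
Set 1 − e^(−λt) = 0.75, so t = −ln(0.25)/λ = 1.3863/0.030303 ≈ 45.7477 months.

45.75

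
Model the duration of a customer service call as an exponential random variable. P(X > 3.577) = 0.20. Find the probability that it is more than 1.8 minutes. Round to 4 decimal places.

0.4449

e^(−λ·3.577) = 0.20 ⇒ λ = −ln(0.20)/3.577 = 0.449941.
P(X > 1.8) = e^(−0.449941·1.8) = e^(−0.80989) ≈ 0.4449.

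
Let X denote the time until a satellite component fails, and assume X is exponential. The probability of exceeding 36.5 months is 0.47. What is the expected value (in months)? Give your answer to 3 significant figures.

48.3

e^(−λ·36.5) = 0.47 ⇒ λ = −ln(0.47)/36.5 = 0.0206856.
Mean = 1/λ = 48.3429 months.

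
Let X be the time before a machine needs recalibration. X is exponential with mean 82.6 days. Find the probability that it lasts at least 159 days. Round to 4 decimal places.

0.1459

The rate is λ = 1/82.6 = 0.0121065 per day.
P(X > 159) = e^(−λ·159) = e^(−1.9249) ≈ 0.1459.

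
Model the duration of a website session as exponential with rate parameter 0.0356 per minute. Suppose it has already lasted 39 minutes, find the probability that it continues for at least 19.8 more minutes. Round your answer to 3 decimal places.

0.494

By the memoryless property, P(X > 39+19.8 | X > 39) = P(X > 19.8).
P(X > 19.8) = e^(−0.70488) ≈ 0.494.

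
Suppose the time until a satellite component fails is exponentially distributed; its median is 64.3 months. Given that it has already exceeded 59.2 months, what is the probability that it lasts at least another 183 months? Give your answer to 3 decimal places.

For an exponential, median = ln(2)/λ, so λ = ln 2 / 64.3 = 0.0107799 per month.
By the memoryless property, P(X > 59.2+183 | X > 59.2) = P(X > 183).
P(X > 183) = e^(−1.9727) ≈ 0.139.

0.139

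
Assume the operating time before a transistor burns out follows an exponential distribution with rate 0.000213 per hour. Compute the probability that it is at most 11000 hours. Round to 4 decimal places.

0.9040

P(X ≤ 11000) = 1 − e^(−λ·11000) = 1 − e^(−2.343) ≈ 0.9040.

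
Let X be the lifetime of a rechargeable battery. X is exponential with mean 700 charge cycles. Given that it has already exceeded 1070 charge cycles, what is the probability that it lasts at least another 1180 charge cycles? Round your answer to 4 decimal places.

0.1853

The rate is λ = 1/700 = 0.00142857 per charge cycle.
The exponential is memoryless, so the remaining time is again Exp(λ): the condition X > 1070 is irrelevant.
P(X > 1180) = e^(−1.6857) ≈ 0.1853.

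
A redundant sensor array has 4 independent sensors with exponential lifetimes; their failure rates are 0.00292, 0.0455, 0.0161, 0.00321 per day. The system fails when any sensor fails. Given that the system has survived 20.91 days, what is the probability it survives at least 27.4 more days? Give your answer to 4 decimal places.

Time to first failure ~ Exp(Σλ) with Σλ = 0.06773.
By memorylessness, P(T > 20.91+27.4 | T > 20.91) = P(T > 27.4) = e^(−0.06773·27.4) ≈ 0.1563.

0.1563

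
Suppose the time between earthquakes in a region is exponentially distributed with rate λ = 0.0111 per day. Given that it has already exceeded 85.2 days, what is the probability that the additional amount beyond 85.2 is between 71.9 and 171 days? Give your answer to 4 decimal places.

Memoryless: the residual past 85.2 is again Exp(λ).
P(71.9 < residual < 171) = e^(−λ·71.9) − e^(−λ·171) = 0.45019 − 0.14985 ≈ 0.3003.

0.3003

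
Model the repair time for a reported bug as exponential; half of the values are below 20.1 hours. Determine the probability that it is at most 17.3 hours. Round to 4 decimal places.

0.4493

For an exponential, median = ln(2)/λ, so λ = ln 2 / 20.1 = 0.0344849 per hour.
P(X ≤ 17.3) = 1 − e^(−λ·17.3) = 1 − e^(−0.59659) ≈ 0.4493.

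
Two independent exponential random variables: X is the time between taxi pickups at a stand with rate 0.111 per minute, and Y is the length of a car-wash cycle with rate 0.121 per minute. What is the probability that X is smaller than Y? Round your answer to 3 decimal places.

λ_1 = 0.111, λ_2 = 0.121.
For independent exponentials, P(X < Y) = λ_1/(λ_1+λ_2) = 0.111/0.232 ≈ 0.478.

0.478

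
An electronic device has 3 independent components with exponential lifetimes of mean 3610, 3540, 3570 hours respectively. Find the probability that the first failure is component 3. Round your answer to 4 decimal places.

Rates: λ_i = 1/mean_i → 0.000277008, 0.000282486, 0.000280112; Σλ = 0.000839606.
P(component 3 first) = λ_3/Σλ = 0.000280112/0.000839606 ≈ 0.3336.

0.3336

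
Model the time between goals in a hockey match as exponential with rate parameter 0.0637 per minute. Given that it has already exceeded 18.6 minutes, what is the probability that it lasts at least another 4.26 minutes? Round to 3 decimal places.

0.762

By the memoryless property, P(X > 18.6+4.26 | X > 18.6) = P(X > 4.26).
P(X > 4.26) = e^(−0.27136) ≈ 0.762.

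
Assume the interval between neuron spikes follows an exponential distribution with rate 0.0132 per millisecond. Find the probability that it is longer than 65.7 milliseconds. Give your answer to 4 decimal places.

0.4201

P(X > 65.7) = e^(−λ·65.7) = e^(−0.86724) ≈ 0.4201.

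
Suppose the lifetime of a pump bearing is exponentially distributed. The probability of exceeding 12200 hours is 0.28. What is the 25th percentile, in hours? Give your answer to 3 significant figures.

e^(−λ·12200) = 0.28 ⇒ λ = −ln(0.28)/12200 = 0.000104341.
25th percentile: 1 − e^(−λt) = 0.25, t = −ln(0.75)/λ = 2757.12 hours.

2760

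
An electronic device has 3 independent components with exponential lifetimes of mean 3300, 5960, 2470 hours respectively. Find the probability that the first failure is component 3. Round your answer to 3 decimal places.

Rates: λ_i = 1/mean_i → 0.00030303, 0.000167785, 0.000404858; Σλ = 0.000875674.
P(component 3 first) = λ_3/Σλ = 0.000404858/0.000875674 ≈ 0.462.

0.462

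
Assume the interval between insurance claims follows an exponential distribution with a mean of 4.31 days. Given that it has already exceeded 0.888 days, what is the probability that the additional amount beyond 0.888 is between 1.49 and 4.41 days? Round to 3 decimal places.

The rate is λ = 1/4.31 = 0.232019 per day.
Memoryless: the residual past 0.888 is again Exp(λ).
P(1.49 < residual < 4.41) = e^(−λ·1.49) − e^(−λ·4.41) = 0.70772 − 0.35944 ≈ 0.348.

0.348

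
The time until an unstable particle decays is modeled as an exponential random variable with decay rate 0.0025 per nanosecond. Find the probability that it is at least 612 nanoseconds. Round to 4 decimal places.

P(X > 612) = e^(−λ·612) = e^(−1.53) ≈ 0.2165.

0.2165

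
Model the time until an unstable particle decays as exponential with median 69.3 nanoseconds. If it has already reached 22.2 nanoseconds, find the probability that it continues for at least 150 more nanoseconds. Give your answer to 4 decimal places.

For an exponential, median = ln(2)/λ, so λ = ln 2 / 69.3 = 0.0100021 per nanosecond.
The exponential is memoryless, so the remaining time is again Exp(λ): the condition X > 22.2 is irrelevant.
P(X > 150) = e^(−1.5003) ≈ 0.2231.

0.2231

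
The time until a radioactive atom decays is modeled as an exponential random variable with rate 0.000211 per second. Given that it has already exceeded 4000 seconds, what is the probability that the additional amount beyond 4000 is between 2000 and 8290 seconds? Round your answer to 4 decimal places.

0.4818

Memoryless: the residual past 4000 is again Exp(λ).
P(2000 < residual < 8290) = e^(−λ·2000) − e^(−λ·8290) = 0.65573 − 0.17391 ≈ 0.4818.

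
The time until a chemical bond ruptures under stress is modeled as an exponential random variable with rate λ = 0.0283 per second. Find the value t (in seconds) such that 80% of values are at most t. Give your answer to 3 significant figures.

56.9

Set 1 − e^(−λt) = 0.8, so t = −ln(0.2)/λ = 1.6094/0.0283 ≈ 56.8706 seconds.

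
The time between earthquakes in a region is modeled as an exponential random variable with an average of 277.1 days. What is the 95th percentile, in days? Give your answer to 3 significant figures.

830

The rate is λ = 1/277.1 = 0.00360881 per day.
Set 1 − e^(−λt) = 0.95, so t = −ln(0.05)/λ = 2.9957/0.00360881 ≈ 830.117 days.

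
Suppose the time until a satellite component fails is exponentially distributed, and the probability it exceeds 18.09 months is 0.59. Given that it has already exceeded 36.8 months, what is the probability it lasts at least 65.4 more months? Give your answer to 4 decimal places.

From e^(−λ·18.09) = 0.59, λ = −ln(0.59)/18.09 = 0.0291671.
Memoryless: P(X > 36.8+65.4 | X > 36.8) = P(X > 65.4) = e^(−0.0291671·65.4) ≈ 0.1484.

0.1484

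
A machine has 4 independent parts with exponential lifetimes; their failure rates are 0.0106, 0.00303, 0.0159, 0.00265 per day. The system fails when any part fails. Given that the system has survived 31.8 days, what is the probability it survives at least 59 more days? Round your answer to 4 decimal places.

0.1498

Time to first failure ~ Exp(Σλ) with Σλ = 0.03218.
By memorylessness, P(T > 31.8+59 | T > 31.8) = P(T > 59) = e^(−0.03218·59) ≈ 0.1498.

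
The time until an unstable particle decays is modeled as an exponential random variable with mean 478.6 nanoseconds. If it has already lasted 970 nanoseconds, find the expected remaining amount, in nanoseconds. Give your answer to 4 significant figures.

478.6

The rate is λ = 1/478.6 = 0.00208943 per nanosecond.
By memorylessness, the remaining amount past any threshold is again Exp(λ) with mean 1/λ = 478.6 nanoseconds.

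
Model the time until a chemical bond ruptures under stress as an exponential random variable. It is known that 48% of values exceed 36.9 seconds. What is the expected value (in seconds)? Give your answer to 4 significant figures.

50.27

e^(−λ·36.9) = 0.48 ⇒ λ = −ln(0.48)/36.9 = 0.0198908.
Mean = 1/λ = 50.2746 seconds.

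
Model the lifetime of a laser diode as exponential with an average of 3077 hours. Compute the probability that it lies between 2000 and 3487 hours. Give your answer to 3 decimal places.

0.200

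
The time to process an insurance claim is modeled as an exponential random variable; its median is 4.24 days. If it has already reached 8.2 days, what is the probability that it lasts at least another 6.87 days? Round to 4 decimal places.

0.3253

For an exponential, median = ln(2)/λ, so λ = ln 2 / 4.24 = 0.163478 per day.
The exponential is memoryless, so the remaining time is again Exp(λ): the condition X > 8.2 is irrelevant.
P(X > 6.87) = e^(−1.1231) ≈ 0.3253.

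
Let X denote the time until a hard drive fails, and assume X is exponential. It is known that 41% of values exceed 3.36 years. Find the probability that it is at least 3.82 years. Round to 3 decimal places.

e^(−λ·3.36) = 0.41 ⇒ λ = −ln(0.41)/3.36 = 0.265357.
P(X > 3.82) = e^(−0.265357·3.82) = e^(−1.0137) ≈ 0.363.

0.363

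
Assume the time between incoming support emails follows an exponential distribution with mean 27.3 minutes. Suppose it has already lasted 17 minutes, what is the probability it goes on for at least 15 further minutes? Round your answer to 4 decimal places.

0.5773

The rate is λ = 1/27.3 = 0.03663 per minute.
P(X > s+t | X > s) = e^(−λ(s+t))/e^(−λs) = e^(−λt), independent of s = 17.
P(X > 15) = e^(−0.54945) ≈ 0.5773.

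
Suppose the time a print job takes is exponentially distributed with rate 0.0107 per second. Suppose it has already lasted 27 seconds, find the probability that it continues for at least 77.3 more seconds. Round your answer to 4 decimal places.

0.4373

The exponential is memoryless, so the remaining time is again Exp(λ): the condition X > 27 is irrelevant.
P(X > 77.3) = e^(−0.82711) ≈ 0.4373.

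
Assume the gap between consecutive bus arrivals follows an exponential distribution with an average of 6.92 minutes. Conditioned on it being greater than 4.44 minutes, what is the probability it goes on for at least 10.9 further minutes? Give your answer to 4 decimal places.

The rate is λ = 1/6.92 = 0.144509 per minute.
The exponential is memoryless, so the remaining time is again Exp(λ): the condition X > 4.44 is irrelevant.
P(X > 10.9) = e^(−1.5751) ≈ 0.2070.

0.2070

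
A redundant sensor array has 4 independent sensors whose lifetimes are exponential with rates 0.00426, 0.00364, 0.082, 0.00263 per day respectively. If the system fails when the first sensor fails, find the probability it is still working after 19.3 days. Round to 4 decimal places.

0.1677

The time to first failure is exponential with rate Σλ = 0.00426 + 0.00364 + 0.082 + 0.00263 = 0.09253.
P(min > 19.3) = e^(−0.09253·19.3) = e^(−1.7858) ≈ 0.1677.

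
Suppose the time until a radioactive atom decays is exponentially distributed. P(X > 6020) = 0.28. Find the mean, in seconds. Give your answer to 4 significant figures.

4729

e^(−λ·6020) = 0.28 ⇒ λ = −ln(0.28)/6020 = 0.000211456.
Mean = 1/λ = 4729.11 seconds.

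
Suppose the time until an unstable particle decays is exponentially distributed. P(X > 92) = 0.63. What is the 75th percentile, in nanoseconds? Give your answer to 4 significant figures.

276.0

e^(−λ·92) = 0.63 ⇒ λ = −ln(0.63)/92 = 0.00502212.
75th percentile: 1 − e^(−λt) = 0.75, t = −ln(0.25)/λ = 276.037 nanoseconds.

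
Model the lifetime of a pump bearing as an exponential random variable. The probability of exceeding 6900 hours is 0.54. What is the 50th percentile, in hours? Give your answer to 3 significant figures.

e^(−λ·6900) = 0.54 ⇒ λ = −ln(0.54)/6900 = 0.0000893023.
50th percentile: 1 − e^(−λt) = 0.5, t = −ln(0.5)/λ = 7761.8 hours.

7760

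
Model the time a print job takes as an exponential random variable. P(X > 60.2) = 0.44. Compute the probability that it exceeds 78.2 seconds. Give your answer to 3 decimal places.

e^(−λ·60.2) = 0.44 ⇒ λ = −ln(0.44)/60.2 = 0.0136376.
P(X > 78.2) = e^(−0.0136376·78.2) = e^(−1.0665) ≈ 0.344.

0.344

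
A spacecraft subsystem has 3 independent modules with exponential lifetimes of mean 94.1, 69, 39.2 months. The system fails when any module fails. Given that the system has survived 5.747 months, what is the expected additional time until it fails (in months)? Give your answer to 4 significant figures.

First-failure rate Σλ = 1/94.1 + 1/69 + 1/39.2 = 0.05063.
By memorylessness the expected residual is 1/Σλ = 19.7512 months, regardless of the 5.747 already elapsed.

19.75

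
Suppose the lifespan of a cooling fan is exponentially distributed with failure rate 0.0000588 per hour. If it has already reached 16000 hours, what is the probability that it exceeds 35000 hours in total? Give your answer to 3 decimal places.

0.327

The exponential is memoryless, so the remaining time is again Exp(λ): the condition X > 16000 is irrelevant.
P(X > 19000) = e^(−1.1172) ≈ 0.327.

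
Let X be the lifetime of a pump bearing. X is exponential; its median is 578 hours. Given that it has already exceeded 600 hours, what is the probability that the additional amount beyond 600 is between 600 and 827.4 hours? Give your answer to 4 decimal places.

For an exponential, median = ln(2)/λ, so λ = ln 2 / 578 = 0.00119922 per hour.
Memoryless: the residual past 600 is again Exp(λ).
P(600 < residual < 827.4) = e^(−λ·600) − e^(−λ·827.4) = 0.48698 − 0.37075 ≈ 0.1162.

0.1162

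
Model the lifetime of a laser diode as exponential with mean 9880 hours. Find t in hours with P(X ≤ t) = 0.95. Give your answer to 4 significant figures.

The rate is λ = 1/9880 = 0.000101215 per hour.
Set 1 − e^(−λt) = 0.95, so t = −ln(0.05)/λ = 2.9957/0.000101215 ≈ 29597.8 hours.

29600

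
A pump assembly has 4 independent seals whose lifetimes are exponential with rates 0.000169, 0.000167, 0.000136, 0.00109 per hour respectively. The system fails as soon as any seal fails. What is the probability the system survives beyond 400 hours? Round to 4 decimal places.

The time to first failure is exponential with rate Σλ = 0.000169 + 0.000167 + 0.000136 + 0.00109 = 0.001562.
P(min > 400) = e^(−0.001562·400) = e^(−0.6248) ≈ 0.5354.

0.5354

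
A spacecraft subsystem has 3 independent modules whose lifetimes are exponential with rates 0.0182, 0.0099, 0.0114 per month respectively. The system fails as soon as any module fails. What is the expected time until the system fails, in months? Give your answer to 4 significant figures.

25.32

The time to first failure is exponential with rate Σλ = 0.0182 + 0.0099 + 0.0114 = 0.0395.
E[min] = 1/Σλ = 1/0.0395 = 25.3165 months.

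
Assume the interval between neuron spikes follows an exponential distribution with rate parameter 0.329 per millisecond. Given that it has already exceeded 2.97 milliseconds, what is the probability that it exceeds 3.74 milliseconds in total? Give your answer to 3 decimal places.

0.776

P(X > s+t | X > s) = e^(−λ(s+t))/e^(−λs) = e^(−λt), independent of s = 2.97.
P(X > 0.77) = e^(−0.25333) ≈ 0.776.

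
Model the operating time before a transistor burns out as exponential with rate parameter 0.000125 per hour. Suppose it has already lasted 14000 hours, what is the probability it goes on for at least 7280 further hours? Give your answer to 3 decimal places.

0.403

P(X > s+t | X > s) = e^(−λ(s+t))/e^(−λs) = e^(−λt), independent of s = 14000.
P(X > 7280) = e^(−0.91) ≈ 0.403.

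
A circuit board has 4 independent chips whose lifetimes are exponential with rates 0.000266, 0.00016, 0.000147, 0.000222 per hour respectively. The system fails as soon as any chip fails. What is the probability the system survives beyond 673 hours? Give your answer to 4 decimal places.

0.5856

The time to first failure is exponential with rate Σλ = 0.000266 + 0.00016 + 0.000147 + 0.000222 = 0.000795.
P(min > 673) = e^(−0.000795·673) = e^(−0.53504) ≈ 0.5856.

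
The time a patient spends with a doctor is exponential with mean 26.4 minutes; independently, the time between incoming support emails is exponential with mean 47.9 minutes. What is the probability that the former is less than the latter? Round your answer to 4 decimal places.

0.6447

λ_1 = 1/26.4 = 0.0378788, λ_2 = 1/47.9 = 0.0208768.
For independent exponentials, P(the former < the latter) = λ_1/(λ_1+λ_2) = 0.0378788/0.0587556 ≈ 0.6447.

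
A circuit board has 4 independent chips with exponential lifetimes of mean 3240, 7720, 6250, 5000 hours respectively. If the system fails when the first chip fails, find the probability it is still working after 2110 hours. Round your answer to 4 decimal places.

0.1856

The first failure time is exponential with rate Σλ_i = 1/3240 + 1/7720 + 1/6250 + 1/5000 = 0.000798176 per hour.
P(min > 2110) = e^(−0.000798176·2110) = e^(−1.6842) ≈ 0.1856.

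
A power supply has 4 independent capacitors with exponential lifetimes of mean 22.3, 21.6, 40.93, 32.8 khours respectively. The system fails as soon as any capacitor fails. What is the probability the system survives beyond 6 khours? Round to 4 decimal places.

0.4163

The first failure time is exponential with rate Σλ_i = 1/22.3 + 1/21.6 + 1/40.93 + 1/32.8 = 0.146059 per khour.
P(min > 6) = e^(−0.146059·6) = e^(−0.87635) ≈ 0.4163.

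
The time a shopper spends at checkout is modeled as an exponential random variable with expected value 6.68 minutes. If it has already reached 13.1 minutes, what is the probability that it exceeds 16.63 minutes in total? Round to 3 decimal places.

The rate is λ = 1/6.68 = 0.149701 per minute.
By the memoryless property, P(X > 13.1+3.53 | X > 13.1) = P(X > 3.53).
P(X > 3.53) = e^(−0.52844) ≈ 0.590.

0.590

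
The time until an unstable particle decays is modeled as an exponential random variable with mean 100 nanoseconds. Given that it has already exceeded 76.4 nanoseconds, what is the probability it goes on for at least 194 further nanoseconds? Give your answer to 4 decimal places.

The rate is λ = 1/100 = 0.01 per nanosecond.
By the memoryless property, P(X > 76.4+194 | X > 76.4) = P(X > 194).
P(X > 194) = e^(−1.94) ≈ 0.1437.

0.1437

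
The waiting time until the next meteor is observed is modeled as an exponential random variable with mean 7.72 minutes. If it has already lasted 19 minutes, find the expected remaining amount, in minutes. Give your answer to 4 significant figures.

7.720

The rate is λ = 1/7.72 = 0.129534 per minute.
By memorylessness, the remaining amount past any threshold is again Exp(λ) with mean 1/λ = 7.72 minutes.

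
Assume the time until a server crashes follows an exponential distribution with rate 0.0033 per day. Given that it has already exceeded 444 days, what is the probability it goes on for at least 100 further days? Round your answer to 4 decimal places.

0.7189

By the memoryless property, P(X > 444+100 | X > 444) = P(X > 100).
P(X > 100) = e^(−0.33) ≈ 0.7189.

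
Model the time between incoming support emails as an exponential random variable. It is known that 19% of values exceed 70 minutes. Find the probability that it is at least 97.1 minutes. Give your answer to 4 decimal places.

e^(−λ·70) = 0.19 ⇒ λ = −ln(0.19)/70 = 0.0237247.
P(X > 97.1) = e^(−0.0237247·97.1) = e^(−2.3037) ≈ 0.0999.

0.0999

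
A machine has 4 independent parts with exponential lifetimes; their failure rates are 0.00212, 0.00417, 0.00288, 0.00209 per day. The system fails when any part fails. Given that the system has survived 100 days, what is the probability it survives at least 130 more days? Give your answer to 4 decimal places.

Time to first failure ~ Exp(Σλ) with Σλ = 0.01126.
By memorylessness, P(T > 100+130 | T > 100) = P(T > 130) = e^(−0.01126·130) ≈ 0.2314.

0.2314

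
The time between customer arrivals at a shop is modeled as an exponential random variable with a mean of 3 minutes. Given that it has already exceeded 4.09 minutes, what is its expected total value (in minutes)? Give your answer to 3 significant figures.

7.09

The rate is λ = 1/3 = 0.333333 per minute.
By memorylessness, E[X | X > 4.09] = 4.09 + 1/λ = 4.09 + 3 = 7.09 minutes.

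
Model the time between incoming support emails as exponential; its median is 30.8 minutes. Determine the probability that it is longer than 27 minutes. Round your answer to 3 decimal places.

For an exponential, median = ln(2)/λ, so λ = ln 2 / 30.8 = 0.0225048 per minute.
P(X > 27) = e^(−λ·27) = e^(−0.60763) ≈ 0.545.

0.545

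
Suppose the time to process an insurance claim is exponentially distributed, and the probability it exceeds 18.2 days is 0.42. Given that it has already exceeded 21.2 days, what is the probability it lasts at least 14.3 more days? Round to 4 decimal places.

From e^(−λ·18.2) = 0.42, λ = −ln(0.42)/18.2 = 0.0476649.
Memoryless: P(X > 21.2+14.3 | X > 21.2) = P(X > 14.3) = e^(−0.0476649·14.3) ≈ 0.5058.

0.5058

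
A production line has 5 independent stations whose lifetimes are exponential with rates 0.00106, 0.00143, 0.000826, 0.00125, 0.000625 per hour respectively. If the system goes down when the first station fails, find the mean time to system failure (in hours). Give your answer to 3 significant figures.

The time to first failure is exponential with rate Σλ = 0.00106 + 0.00143 + 0.000826 + 0.00125 + 0.000625 = 0.005191.
E[min] = 1/Σλ = 1/0.005191 = 192.641 hours.

193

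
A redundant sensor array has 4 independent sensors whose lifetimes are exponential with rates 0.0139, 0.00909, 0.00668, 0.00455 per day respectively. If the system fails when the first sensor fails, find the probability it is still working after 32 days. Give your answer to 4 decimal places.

The time to first failure is exponential with rate Σλ = 0.0139 + 0.00909 + 0.00668 + 0.00455 = 0.03422.
P(min > 32) = e^(−0.03422·32) = e^(−1.095) ≈ 0.3345.

0.3345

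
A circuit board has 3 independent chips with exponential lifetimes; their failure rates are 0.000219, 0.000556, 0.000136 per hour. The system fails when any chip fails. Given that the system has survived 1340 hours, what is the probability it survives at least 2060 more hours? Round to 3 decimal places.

0.153

Time to first failure ~ Exp(Σλ) with Σλ = 0.000911.
By memorylessness, P(T > 1340+2060 | T > 1340) = P(T > 2060) = e^(−0.000911·2060) ≈ 0.153.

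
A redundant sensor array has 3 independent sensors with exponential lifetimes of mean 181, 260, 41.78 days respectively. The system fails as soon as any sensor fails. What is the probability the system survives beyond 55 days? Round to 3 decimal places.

0.160

The first failure time is exponential with rate Σλ_i = 1/181 + 1/260 + 1/41.78 = 0.0333059 per day.
P(min > 55) = e^(−0.0333059·55) = e^(−1.8318) ≈ 0.160.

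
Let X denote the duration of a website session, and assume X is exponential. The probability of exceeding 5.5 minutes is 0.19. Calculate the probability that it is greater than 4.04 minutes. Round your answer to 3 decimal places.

e^(−λ·5.5) = 0.19 ⇒ λ = −ln(0.19)/5.5 = 0.301951.
P(X > 4.04) = e^(−0.301951·4.04) = e^(−1.2199) ≈ 0.295.

0.295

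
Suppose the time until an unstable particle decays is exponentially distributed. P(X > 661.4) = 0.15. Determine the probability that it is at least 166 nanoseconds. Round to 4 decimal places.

e^(−λ·661.4) = 0.15 ⇒ λ = −ln(0.15)/661.4 = 0.00286834.
P(X > 166) = e^(−0.00286834·166) = e^(−0.47614) ≈ 0.6212.

0.6212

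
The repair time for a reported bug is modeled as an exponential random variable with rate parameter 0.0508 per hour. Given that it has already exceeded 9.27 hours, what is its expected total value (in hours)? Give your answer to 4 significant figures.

28.96

By memorylessness, E[X | X > 9.27] = 9.27 + 1/λ = 9.27 + 19.685 = 28.955 hours.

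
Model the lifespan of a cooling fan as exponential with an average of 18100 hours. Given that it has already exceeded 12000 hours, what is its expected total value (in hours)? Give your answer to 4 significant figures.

30100

The rate is λ = 1/18100 = 0.0000552486 per hour.
By memorylessness, E[X | X > 12000] = 12000 + 1/λ = 12000 + 18100 = 30100 hours.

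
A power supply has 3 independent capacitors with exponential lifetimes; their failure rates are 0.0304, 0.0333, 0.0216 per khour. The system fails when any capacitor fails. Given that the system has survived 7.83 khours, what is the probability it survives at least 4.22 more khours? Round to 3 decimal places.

Time to first failure ~ Exp(Σλ) with Σλ = 0.0853.
By memorylessness, P(T > 7.83+4.22 | T > 7.83) = P(T > 4.22) = e^(−0.0853·4.22) ≈ 0.698.

0.698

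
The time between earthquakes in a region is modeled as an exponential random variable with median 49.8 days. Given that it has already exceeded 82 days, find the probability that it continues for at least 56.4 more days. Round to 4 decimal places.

For an exponential, median = ln(2)/λ, so λ = ln 2 / 49.8 = 0.0139186 per day.
By the memoryless property, P(X > 82+56.4 | X > 82) = P(X > 56.4).
P(X > 56.4) = e^(−0.78501) ≈ 0.4561.

0.4561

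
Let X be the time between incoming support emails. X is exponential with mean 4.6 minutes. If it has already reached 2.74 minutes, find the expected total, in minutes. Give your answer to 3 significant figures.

The rate is λ = 1/4.6 = 0.217391 per minute.
By memorylessness, E[X | X > 2.74] = 2.74 + 1/λ = 2.74 + 4.6 = 7.34 minutes.

7.34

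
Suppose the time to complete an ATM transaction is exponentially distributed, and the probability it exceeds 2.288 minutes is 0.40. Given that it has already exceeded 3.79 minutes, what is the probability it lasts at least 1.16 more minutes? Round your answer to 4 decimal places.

From e^(−λ·2.288) = 0.40, λ = −ln(0.40)/2.288 = 0.400477.
Memoryless: P(X > 3.79+1.16 | X > 3.79) = P(X > 1.16) = e^(−0.400477·1.16) ≈ 0.6284.

0.6284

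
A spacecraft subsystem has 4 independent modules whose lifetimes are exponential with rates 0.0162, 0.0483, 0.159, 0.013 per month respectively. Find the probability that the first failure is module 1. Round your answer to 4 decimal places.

The time to first failure is exponential with rate Σλ = 0.0162 + 0.0483 + 0.159 + 0.013 = 0.2365.
P(module 1 first) = λ_1/Σλ = 0.0162/0.2365 ≈ 0.0685.

0.0685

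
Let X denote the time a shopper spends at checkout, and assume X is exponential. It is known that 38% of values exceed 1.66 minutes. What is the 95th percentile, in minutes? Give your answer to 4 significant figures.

5.140

e^(−λ·1.66) = 0.38 ⇒ λ = −ln(0.38)/1.66 = 0.582882.
95th percentile: 1 − e^(−λt) = 0.95, t = −ln(0.05)/λ = 5.13952 minutes.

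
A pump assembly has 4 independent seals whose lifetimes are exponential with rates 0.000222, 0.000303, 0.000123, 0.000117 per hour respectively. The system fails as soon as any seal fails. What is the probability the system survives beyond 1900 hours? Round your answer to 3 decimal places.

The time to first failure is exponential with rate Σλ = 0.000222 + 0.000303 + 0.000123 + 0.000117 = 0.000765.
P(min > 1900) = e^(−0.000765·1900) = e^(−1.4535) ≈ 0.234.

0.234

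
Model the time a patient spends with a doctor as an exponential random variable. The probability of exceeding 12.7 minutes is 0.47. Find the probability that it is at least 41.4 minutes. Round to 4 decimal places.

e^(−λ·12.7) = 0.47 ⇒ λ = −ln(0.47)/12.7 = 0.0594506.
P(X > 41.4) = e^(−0.0594506·41.4) = e^(−2.4613) ≈ 0.0853.

0.0853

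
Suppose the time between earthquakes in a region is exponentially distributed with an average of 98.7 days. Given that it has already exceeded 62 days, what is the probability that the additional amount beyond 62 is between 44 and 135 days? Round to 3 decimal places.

The rate is λ = 1/98.7 = 0.0101317 per day.
Memoryless: the residual past 62 is again Exp(λ).
P(44 < residual < 135) = e^(−λ·44) − e^(−λ·135) = 0.64031 − 0.25467 ≈ 0.386.

0.386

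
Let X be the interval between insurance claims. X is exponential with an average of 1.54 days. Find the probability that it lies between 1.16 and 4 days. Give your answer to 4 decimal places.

0.3964

The rate is λ = 1/1.54 = 0.649351 per day.
P(1.16 < X < 4) = e^(−λ·1.16) − e^(−λ·4) = 0.47084 − 0.07447 ≈ 0.3964.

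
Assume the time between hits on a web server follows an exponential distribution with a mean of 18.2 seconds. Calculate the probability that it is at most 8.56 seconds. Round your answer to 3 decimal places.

0.375

The rate is λ = 1/18.2 = 0.0549451 per second.
P(X ≤ 8.56) = 1 − e^(−λ·8.56) = 1 − e^(−0.47033) ≈ 0.375.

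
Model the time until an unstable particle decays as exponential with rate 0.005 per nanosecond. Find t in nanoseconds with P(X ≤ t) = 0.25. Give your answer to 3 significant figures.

57.5

Set 1 − e^(−λt) = 0.25, so t = −ln(0.75)/λ = 0.28768/0.005 ≈ 57.5364 nanoseconds.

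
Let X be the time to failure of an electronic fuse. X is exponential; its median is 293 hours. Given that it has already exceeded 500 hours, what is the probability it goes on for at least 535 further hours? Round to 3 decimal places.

For an exponential, median = ln(2)/λ, so λ = ln 2 / 293 = 0.00236569 per hour.
P(X > s+t | X > s) = e^(−λ(s+t))/e^(−λs) = e^(−λt), independent of s = 500.
P(X > 535) = e^(−1.2656) ≈ 0.282.

0.282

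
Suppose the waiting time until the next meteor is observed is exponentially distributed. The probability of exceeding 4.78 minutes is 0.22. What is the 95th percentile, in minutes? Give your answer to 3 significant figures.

9.46

e^(−λ·4.78) = 0.22 ⇒ λ = −ln(0.22)/4.78 = 0.316763.
95th percentile: 1 − e^(−λt) = 0.95, t = −ln(0.05)/λ = 9.45733 minutes.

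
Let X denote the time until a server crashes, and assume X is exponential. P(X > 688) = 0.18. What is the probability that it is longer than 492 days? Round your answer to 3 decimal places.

e^(−λ·688) = 0.18 ⇒ λ = −ln(0.18)/688 = 0.00249244.
P(X > 492) = e^(−0.00249244·492) = e^(−1.2263) ≈ 0.293.

0.293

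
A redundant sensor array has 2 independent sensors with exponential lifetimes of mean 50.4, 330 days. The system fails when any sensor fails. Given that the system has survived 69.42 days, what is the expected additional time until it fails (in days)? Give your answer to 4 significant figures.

43.72

First-failure rate Σλ = 1/50.4 + 1/330 = 0.0228716.
By memorylessness the expected residual is 1/Σλ = 43.7224 days, regardless of the 69.42 already elapsed.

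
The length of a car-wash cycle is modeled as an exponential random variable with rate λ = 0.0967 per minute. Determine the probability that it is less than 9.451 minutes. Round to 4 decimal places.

0.5990

P(X ≤ 9.451) = 1 − e^(−λ·9.451) = 1 − e^(−0.91391) ≈ 0.5990.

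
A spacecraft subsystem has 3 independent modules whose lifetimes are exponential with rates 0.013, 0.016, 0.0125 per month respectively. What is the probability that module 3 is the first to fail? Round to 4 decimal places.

0.3012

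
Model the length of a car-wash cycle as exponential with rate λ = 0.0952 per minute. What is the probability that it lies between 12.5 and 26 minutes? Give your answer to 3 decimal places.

0.220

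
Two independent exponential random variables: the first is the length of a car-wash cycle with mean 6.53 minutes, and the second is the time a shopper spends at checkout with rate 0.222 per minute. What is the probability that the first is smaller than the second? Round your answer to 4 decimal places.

λ_1 = 1/6.53 = 0.153139, λ_2 = 0.222.
For independent exponentials, P(the first < the second) = λ_1/(λ_1+λ_2) = 0.153139/0.375139 ≈ 0.4082.

0.4082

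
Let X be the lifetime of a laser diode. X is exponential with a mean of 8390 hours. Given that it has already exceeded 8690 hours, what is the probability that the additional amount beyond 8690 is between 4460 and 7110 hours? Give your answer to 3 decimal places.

The rate is λ = 1/8390 = 0.00011919 per hour.
Memoryless: the residual past 8690 is again Exp(λ).
P(4460 < residual < 7110) = e^(−λ·4460) − e^(−λ·7110) = 0.58767 − 0.42851 ≈ 0.159.

0.159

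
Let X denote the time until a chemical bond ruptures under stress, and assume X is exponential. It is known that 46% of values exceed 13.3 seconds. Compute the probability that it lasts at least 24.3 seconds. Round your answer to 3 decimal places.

e^(−λ·13.3) = 0.46 ⇒ λ = −ln(0.46)/13.3 = 0.0583856.
P(X > 24.3) = e^(−0.0583856·24.3) = e^(−1.4188) ≈ 0.242.

0.242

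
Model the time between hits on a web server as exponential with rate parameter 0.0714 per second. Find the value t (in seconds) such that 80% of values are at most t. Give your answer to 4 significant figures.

22.54

Set 1 − e^(−λt) = 0.8, so t = −ln(0.2)/λ = 1.6094/0.0714 ≈ 22.5411 seconds.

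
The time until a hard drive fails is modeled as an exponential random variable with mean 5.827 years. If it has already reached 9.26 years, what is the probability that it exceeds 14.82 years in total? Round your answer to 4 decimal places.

The rate is λ = 1/5.827 = 0.171615 per year.
By the memoryless property, P(X > 9.26+5.56 | X > 9.26) = P(X > 5.56).
P(X > 5.56) = e^(−0.95418) ≈ 0.3851.

0.3851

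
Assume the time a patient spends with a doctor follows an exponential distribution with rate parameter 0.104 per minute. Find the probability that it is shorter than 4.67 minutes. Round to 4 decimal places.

P(X ≤ 4.67) = 1 − e^(−λ·4.67) = 1 − e^(−0.48568) ≈ 0.3847.

0.3847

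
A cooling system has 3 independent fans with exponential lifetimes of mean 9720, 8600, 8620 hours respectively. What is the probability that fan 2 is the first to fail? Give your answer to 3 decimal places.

Rates: λ_i = 1/mean_i → 0.000102881, 0.000116279, 0.000116009; Σλ = 0.000335169.
P(fan 2 first) = λ_2/Σλ = 0.000116279/0.000335169 ≈ 0.347.

0.347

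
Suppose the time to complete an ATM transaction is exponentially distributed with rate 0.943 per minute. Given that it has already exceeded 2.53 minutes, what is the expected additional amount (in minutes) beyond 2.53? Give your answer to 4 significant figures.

By memorylessness, the remaining amount past any threshold is again Exp(λ) with mean 1/λ = 1.06045 minutes.

1.060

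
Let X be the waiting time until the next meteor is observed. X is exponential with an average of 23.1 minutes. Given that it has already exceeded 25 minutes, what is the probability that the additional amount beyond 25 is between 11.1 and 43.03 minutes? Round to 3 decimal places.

The rate is λ = 1/23.1 = 0.04329 per minute.
Memoryless: the residual past 25 is again Exp(λ).
P(11.1 < residual < 43.03) = e^(−λ·11.1) − e^(−λ·43.03) = 0.61846 − 0.15524 ≈ 0.463.

0.463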